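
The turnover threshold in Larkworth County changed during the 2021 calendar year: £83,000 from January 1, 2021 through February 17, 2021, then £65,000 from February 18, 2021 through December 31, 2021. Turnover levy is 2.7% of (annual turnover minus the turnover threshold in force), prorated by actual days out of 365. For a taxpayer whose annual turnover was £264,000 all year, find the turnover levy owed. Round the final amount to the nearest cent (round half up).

£5,309.09

January 1 – February 17, 2021: 48 days, exemption £83,000 → (£264,000 − £83,000) × 2.7% × 48/365 = £642.6740
February 18 – December 31, 2021: 317 days, exemption £65,000 → (£264,000 − £65,000) × 2.7% × 317/365 = £4,666.4137
Total = £5,309.0877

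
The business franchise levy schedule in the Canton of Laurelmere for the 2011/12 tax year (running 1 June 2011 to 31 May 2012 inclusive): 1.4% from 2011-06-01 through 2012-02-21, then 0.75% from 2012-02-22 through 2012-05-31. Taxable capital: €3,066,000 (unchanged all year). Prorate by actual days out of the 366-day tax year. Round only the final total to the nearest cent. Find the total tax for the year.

2011-06-01 to 2012-02-21: 266 days at 1.4% → €3,066,000 × 1.4% × 266/366 = €31,196.1311
2012-02-22 to 2012-05-31: 100 days at 0.75% → €3,066,000 × 0.75% × 100/366 = €6,282.7869
Total = €37,478.9180

€37,478.92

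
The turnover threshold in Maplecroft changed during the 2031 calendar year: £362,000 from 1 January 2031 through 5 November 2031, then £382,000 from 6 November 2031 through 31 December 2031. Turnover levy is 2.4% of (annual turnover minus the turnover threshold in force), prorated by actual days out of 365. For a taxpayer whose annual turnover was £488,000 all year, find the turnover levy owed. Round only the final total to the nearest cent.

1 January – 5 November 2031: 309 days, exemption £362,000 → (£488,000 − £362,000) × 2.4% × 309/365 = £2,560.0438
6 November – 31 December 2031: 56 days, exemption £382,000 → (£488,000 − £382,000) × 2.4% × 56/365 = £390.3123
Total = £2,950.3562

£2,950.36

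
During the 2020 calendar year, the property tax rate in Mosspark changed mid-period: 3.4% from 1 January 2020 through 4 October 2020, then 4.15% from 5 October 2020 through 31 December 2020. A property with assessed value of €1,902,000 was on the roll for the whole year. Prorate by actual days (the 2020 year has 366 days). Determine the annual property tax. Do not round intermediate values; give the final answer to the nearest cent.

€68,097.84

1 January – 4 October 2020: 278 days at 3.4% → €1,902,000 × 3.4% × 278/366 = €49,119.4098
5 October – 31 December 2020: 88 days at 4.15% → €1,902,000 × 4.15% × 88/366 = €18,978.4262
Total = €68,097.8361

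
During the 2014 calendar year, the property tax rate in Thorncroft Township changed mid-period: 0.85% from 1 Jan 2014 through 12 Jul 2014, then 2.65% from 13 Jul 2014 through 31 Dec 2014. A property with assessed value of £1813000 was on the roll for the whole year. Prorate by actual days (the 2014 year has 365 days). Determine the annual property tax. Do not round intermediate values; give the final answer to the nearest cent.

£30788.71

1 Jan – 12 Jul 2014: 193 days at 0.85% → £1813000 × 0.85% × 193/365 = £8148.5658
13 Jul – 31 Dec 2014: 172 days at 2.65% → £1813000 × 2.65% × 172/365 = £22640.1479
Total = £30788.7137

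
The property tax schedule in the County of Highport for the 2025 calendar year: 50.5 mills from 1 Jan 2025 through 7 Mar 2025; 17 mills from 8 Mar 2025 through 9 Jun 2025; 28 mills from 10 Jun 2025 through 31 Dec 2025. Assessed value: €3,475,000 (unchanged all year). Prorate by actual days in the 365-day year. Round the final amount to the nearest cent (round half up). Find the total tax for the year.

1 Jan – 7 Mar 2025: 66 days at 50.5 mills → €3,475,000 × 5.05% × 66/365 = €31,731.9863
8 Mar – 9 Jun 2025: 94 days at 17 mills → €3,475,000 × 1.7% × 94/365 = €15,213.8356
10 Jun – 31 Dec 2025: 205 days at 28 mills → €3,475,000 × 2.8% × 205/365 = €54,647.9452
Total = €101,593.7671

€101,593.77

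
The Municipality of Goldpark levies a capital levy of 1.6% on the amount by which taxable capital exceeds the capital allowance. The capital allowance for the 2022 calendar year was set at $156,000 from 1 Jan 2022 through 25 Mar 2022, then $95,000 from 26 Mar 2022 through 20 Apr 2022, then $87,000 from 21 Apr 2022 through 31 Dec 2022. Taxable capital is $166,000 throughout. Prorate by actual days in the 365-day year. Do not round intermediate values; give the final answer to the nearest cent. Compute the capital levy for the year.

$1,000.81

1 Jan – 25 Mar 2022: 84 days, exemption $156,000 → ($166,000 − $156,000) × 1.6% × 84/365 = $36.8219
26 Mar – 20 Apr 2022: 26 days, exemption $95,000 → ($166,000 − $95,000) × 1.6% × 26/365 = $80.9205
21 Apr – 31 Dec 2022: 255 days, exemption $87,000 → ($166,000 − $87,000) × 1.6% × 255/365 = $883.0685
Total = $1,000.8110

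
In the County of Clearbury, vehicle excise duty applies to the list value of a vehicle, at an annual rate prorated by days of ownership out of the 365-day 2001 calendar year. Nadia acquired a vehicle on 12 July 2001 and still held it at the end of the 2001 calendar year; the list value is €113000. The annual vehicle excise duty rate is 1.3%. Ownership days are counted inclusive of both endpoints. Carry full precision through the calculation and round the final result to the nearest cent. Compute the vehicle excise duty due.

€696.27

Days held (12 July – 31 December 2001): 173 out of 365
Tax = €113000 × 1.3% × 173/365 = €696.2658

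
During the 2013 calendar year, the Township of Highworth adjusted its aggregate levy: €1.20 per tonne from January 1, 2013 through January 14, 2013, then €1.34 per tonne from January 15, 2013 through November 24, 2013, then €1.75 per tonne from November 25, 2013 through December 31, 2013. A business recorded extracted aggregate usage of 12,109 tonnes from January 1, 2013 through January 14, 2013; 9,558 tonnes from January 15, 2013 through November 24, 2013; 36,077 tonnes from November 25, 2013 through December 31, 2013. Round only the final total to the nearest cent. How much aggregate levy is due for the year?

€90,473.27

January 1 – January 14, 2013: 12,109 tonnes at €1.20/tonne → €14,530.80
January 15 – November 24, 2013: 9,558 tonnes at €1.34/tonne → €12,807.72
November 25 – December 31, 2013: 36,077 tonnes at €1.75/tonne → €63,134.75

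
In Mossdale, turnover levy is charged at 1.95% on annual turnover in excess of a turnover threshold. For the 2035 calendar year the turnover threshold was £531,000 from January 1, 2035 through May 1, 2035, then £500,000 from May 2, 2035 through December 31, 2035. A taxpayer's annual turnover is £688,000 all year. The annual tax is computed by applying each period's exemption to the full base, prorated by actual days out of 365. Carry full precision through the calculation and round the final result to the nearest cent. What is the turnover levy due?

£3,465.60

January 1 – May 1, 2035: 121 days, exemption £531,000 → (£688,000 − £531,000) × 1.95% × 121/365 = £1,014.9082
May 2 – December 31, 2035: 244 days, exemption £500,000 → (£688,000 − £500,000) × 1.95% × 244/365 = £2,450.6959
Total = £3,465.6041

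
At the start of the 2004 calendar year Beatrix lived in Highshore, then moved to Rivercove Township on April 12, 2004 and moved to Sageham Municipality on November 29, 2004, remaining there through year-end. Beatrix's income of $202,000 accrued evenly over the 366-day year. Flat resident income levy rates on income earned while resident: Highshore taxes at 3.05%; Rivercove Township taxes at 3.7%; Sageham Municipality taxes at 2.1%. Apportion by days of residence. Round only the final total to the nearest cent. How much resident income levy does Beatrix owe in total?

Highshore, January 1 – April 11, 2004: 102 days → $202,000 × 3.05% × 102/366 = $1,717.0000
Rivercove Township, April 12 – November 28, 2004: 231 days → $202,000 × 3.7% × 231/366 = $4,717.1967
Sageham Municipality, November 29 – December 31, 2004: 33 days → $202,000 × 2.1% × 33/366 = $382.4754
Total = $6,816.6721

$6,816.67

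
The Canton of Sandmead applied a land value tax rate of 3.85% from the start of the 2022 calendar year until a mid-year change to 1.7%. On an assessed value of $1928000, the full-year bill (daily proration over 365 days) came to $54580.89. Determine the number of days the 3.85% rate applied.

192 days

Let d = days at the first rate; then 365 − d days at the second rate.
$1928000 × [3.85%·d + 1.7%·(365−d)] / 365 = $54580.89
Solving gives d = 192, so the new rate took effect on 12 Jul 2022.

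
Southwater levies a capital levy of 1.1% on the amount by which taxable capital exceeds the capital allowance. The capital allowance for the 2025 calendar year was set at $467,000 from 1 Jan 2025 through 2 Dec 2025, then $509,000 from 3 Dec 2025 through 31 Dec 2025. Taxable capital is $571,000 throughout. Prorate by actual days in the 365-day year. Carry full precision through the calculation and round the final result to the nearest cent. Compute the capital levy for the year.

$1,107.29

1 Jan – 2 Dec 2025: 336 days, exemption $467,000 → ($571,000 − $467,000) × 1.1% × 336/365 = $1,053.1068
3 Dec – 31 Dec 2025: 29 days, exemption $509,000 → ($571,000 − $509,000) × 1.1% × 29/365 = $54.1863
Total = $1,107.2932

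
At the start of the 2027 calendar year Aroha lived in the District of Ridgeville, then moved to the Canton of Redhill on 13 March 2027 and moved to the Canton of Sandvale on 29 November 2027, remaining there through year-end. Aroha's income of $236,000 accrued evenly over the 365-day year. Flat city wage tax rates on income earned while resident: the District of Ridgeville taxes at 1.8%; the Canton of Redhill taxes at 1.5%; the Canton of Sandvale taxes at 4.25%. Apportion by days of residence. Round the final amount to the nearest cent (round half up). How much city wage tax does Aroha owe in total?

The District of Ridgeville, 1 January – 12 March 2027: 71 days → $236,000 × 1.8% × 71/365 = $826.3233
The Canton of Redhill, 13 March – 28 November 2027: 261 days → $236,000 × 1.5% × 261/365 = $2,531.3425
The Canton of Sandvale, 29 November – 31 December 2027: 33 days → $236,000 × 4.25% × 33/365 = $906.8219
Total = $4,264.4877

$4,264.49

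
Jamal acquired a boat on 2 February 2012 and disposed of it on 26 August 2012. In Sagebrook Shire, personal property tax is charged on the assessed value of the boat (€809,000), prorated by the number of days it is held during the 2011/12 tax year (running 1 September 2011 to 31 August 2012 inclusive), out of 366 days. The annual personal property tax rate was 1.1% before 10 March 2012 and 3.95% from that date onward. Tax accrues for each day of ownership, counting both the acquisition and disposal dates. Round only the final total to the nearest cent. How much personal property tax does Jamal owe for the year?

€15,742.34

2 February – 9 March 2012: 37 days at 1.1% → €809,000 × 1.1% × 37/366 = €899.6257
10 March – 26 August 2012: 170 days at 3.95% → €809,000 × 3.95% × 170/366 = €14,842.7186
Total = €15,742.3443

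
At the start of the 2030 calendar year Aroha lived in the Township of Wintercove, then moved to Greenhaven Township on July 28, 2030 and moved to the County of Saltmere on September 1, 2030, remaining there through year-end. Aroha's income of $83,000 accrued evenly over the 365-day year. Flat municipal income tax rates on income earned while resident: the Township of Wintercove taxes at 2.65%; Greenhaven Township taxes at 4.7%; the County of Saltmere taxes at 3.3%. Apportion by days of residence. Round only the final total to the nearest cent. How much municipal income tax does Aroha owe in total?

$2,542.98

The Township of Wintercove, January 1 – July 27, 2030: 208 days → $83,000 × 2.65% × 208/365 = $1,253.4137
Greenhaven Township, July 28 – August 31, 2030: 35 days → $83,000 × 4.7% × 35/365 = $374.0685
The County of Saltmere, September 1 – December 31, 2030: 122 days → $83,000 × 3.3% × 122/365 = $915.5014
Total = $2,542.9836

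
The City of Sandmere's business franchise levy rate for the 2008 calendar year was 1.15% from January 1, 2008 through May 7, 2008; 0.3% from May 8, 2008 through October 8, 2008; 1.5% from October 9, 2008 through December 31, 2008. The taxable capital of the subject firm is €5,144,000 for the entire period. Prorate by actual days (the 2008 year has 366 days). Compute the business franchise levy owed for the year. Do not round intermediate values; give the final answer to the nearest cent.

€44,890.54

January 1 – May 7, 2008: 128 days at 1.15% → €5,144,000 × 1.15% × 128/366 = €20,688.4372
May 8 – October 8, 2008: 154 days at 0.3% → €5,144,000 × 0.3% × 154/366 = €6,493.2459
October 9 – December 31, 2008: 84 days at 1.5% → €5,144,000 × 1.5% × 84/366 = €17,708.8525
Total = €44,890.5355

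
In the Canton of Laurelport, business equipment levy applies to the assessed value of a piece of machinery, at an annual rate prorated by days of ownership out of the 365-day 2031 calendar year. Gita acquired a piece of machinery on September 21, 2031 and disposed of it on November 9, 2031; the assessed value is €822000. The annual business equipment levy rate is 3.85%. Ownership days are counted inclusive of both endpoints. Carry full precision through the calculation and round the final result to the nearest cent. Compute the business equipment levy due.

€4335.21

Days held (September 21 – November 9, 2031): 50 out of 365
Tax = €822000 × 3.85% × 50/365 = €4335.2055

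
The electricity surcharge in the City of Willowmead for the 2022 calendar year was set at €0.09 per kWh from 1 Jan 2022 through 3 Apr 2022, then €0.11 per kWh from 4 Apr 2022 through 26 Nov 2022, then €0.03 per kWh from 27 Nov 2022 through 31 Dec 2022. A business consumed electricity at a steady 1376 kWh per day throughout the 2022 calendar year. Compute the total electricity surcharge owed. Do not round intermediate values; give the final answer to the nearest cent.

1 Jan – 3 Apr 2022: 93 days × 1376 kWh/day = 127,968 kWh at €0.09/kWh → €11517.12
4 Apr – 26 Nov 2022: 237 days × 1376 kWh/day = 326,112 kWh at €0.11/kWh → €35872.32
27 Nov – 31 Dec 2022: 35 days × 1376 kWh/day = 48,160 kWh at €0.03/kWh → €1444.80

€48834.24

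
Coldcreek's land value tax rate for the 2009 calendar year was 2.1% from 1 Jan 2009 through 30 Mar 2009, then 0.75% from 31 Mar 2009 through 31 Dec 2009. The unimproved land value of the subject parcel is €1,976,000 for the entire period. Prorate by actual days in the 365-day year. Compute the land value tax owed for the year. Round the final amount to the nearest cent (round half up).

€21,324.56

1 Jan – 30 Mar 2009: 89 days at 2.1% → €1,976,000 × 2.1% × 89/365 = €10,118.2027
31 Mar – 31 Dec 2009: 276 days at 0.75% → €1,976,000 × 0.75% × 276/365 = €11,206.3562
Total = €21,324.5589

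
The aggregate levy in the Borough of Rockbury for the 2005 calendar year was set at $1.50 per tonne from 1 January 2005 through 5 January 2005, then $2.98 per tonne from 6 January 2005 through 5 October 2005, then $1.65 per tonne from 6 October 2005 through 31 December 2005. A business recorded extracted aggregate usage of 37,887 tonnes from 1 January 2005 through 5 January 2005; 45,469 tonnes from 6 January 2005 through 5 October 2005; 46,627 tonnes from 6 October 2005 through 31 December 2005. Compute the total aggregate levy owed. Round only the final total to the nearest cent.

$269,262.67

1 January – 5 January 2005: 37,887 tonnes at $1.50/tonne → $56,830.50
6 January – 5 October 2005: 45,469 tonnes at $2.98/tonne → $135,497.62
6 October – 31 December 2005: 46,627 tonnes at $1.65/tonne → $76,934.55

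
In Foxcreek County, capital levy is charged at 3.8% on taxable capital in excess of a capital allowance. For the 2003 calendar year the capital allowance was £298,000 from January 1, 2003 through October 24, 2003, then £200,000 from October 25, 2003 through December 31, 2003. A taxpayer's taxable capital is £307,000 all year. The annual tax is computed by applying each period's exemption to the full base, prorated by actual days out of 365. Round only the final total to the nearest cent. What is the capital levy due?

January 1 – October 24, 2003: 297 days, exemption £298,000 → (£307,000 − £298,000) × 3.8% × 297/365 = £278.2849
October 25 – December 31, 2003: 68 days, exemption £200,000 → (£307,000 − £200,000) × 3.8% × 68/365 = £757.5014
Total = £1,035.7863

£1,035.79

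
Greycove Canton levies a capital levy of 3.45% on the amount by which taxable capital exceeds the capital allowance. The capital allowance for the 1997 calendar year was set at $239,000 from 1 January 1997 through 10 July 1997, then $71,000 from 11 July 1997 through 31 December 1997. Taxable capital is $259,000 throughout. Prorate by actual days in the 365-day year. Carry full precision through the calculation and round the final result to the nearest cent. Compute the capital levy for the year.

1 January – 10 July 1997: 191 days, exemption $239,000 → ($259,000 − $239,000) × 3.45% × 191/365 = $361.0685
11 July – 31 December 1997: 174 days, exemption $71,000 → ($259,000 − $71,000) × 3.45% × 174/365 = $3,091.9562
Total = $3,453.0247

$3,453.02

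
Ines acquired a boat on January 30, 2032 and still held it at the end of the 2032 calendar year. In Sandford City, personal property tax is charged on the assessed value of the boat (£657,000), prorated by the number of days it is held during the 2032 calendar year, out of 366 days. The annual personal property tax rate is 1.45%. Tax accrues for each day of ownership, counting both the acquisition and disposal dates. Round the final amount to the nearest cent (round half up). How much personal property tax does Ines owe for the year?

£8,771.67

Days held (January 30 – December 31, 2032): 337 out of 366
Tax = £657,000 × 1.45% × 337/366 = £8,771.6680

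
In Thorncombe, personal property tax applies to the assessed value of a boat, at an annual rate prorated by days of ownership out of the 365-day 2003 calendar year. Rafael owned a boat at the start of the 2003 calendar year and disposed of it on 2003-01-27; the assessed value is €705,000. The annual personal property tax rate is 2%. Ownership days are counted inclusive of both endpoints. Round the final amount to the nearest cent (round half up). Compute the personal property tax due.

Days held (2003-01-01 to 2003-01-27): 27 out of 365
Tax = €705,000 × 2% × 27/365 = €1,043.0137

€1,043.01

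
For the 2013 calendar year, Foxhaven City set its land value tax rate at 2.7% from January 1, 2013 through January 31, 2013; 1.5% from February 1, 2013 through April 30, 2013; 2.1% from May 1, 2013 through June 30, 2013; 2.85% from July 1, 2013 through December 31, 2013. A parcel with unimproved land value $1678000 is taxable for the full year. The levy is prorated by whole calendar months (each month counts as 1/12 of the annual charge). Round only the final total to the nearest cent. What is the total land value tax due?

January 1 – January 31, 2013: 1 month at 2.7% → $1678000 × 2.7% × 1/12 = $3775.5000
February 1 – April 30, 2013: 3 months at 1.5% → $1678000 × 1.5% × 3/12 = $6292.5000
May 1 – June 30, 2013: 2 months at 2.1% → $1678000 × 2.1% × 2/12 = $5873.0000
July 1 – December 31, 2013: 6 months at 2.85% → $1678000 × 2.85% × 6/12 = $23911.5000
Total = $39852.5000

$39852.50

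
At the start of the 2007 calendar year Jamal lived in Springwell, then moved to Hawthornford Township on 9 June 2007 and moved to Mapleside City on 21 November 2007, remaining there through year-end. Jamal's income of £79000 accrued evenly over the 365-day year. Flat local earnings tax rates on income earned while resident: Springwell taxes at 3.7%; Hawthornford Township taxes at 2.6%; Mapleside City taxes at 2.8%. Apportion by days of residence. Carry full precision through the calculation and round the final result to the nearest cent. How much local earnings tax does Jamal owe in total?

Springwell, 1 January – 8 June 2007: 159 days → £79000 × 3.7% × 159/365 = £1273.3068
Hawthornford Township, 9 June – 20 November 2007: 165 days → £79000 × 2.6% × 165/365 = £928.5205
Mapleside City, 21 November – 31 December 2007: 41 days → £79000 × 2.8% × 41/365 = £248.4712
Total = £2450.2986

£2450.30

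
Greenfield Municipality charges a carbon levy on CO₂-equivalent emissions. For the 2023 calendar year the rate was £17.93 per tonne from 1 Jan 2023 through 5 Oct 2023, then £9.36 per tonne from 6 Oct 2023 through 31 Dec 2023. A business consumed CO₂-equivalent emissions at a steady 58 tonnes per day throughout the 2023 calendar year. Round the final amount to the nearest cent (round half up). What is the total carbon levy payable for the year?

1 Jan – 5 Oct 2023: 278 days × 58 tonnes/day = 16,124 tonnes at £17.93/tonne → £289,103.32
6 Oct – 31 Dec 2023: 87 days × 58 tonnes/day = 5,046 tonnes at £9.36/tonne → £47,230.56

£336,333.88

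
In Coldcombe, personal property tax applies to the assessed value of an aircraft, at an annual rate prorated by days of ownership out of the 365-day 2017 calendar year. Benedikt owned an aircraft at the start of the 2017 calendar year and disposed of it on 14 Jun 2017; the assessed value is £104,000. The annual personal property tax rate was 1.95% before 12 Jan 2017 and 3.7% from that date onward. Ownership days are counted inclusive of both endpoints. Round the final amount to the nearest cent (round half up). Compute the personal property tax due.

1 Jan – 11 Jan 2017: 11 days at 1.95% → £104,000 × 1.95% × 11/365 = £61.1178
12 Jan – 14 Jun 2017: 154 days at 3.7% → £104,000 × 3.7% × 154/365 = £1,623.5397
Total = £1,684.6575

£1,684.66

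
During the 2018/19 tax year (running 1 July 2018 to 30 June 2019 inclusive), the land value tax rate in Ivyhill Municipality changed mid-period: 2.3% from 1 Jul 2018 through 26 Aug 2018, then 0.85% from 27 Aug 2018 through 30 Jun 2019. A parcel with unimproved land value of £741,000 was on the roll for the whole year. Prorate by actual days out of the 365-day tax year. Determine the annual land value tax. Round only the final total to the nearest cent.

£7,976.41

1 Jul – 26 Aug 2018: 57 days at 2.3% → £741,000 × 2.3% × 57/365 = £2,661.5096
27 Aug 2018 – 30 Jun 2019: 308 days at 0.85% → £741,000 × 0.85% × 308/365 = £5,314.8986
Total = £7,976.4082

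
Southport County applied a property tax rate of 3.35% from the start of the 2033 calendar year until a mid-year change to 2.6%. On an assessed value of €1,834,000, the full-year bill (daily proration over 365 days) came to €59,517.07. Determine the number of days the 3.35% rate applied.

Let d = days at the first rate; then 365 − d days at the second rate.
€1,834,000 × [3.35%·d + 2.6%·(365−d)] / 365 = €59,517.07
Solving gives d = 314, so the new rate took effect on November 11, 2033.

314 days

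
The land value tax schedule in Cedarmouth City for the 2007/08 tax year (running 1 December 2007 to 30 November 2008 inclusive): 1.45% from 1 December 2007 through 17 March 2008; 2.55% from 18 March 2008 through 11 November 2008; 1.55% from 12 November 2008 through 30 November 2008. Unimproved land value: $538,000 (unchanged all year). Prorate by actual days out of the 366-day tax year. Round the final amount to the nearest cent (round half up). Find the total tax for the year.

1 December 2007 – 17 March 2008: 108 days at 1.45% → $538,000 × 1.45% × 108/366 = $2,301.9344
18 March – 11 November 2008: 239 days at 2.55% → $538,000 × 2.55% × 239/366 = $8,958.5820
12 November – 30 November 2008: 19 days at 1.55% → $538,000 × 1.55% × 19/366 = $432.8989
Total = $11,693.4153

$11,693.42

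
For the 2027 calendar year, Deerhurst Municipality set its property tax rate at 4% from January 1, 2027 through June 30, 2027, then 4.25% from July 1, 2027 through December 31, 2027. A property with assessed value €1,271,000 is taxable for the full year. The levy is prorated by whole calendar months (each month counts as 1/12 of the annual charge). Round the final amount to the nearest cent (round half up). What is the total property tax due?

January 1 – June 30, 2027: 6 months at 4% → €1,271,000 × 4% × 6/12 = €25,420.0000
July 1 – December 31, 2027: 6 months at 4.25% → €1,271,000 × 4.25% × 6/12 = €27,008.7500
Total = €52,428.7500

€52,428.75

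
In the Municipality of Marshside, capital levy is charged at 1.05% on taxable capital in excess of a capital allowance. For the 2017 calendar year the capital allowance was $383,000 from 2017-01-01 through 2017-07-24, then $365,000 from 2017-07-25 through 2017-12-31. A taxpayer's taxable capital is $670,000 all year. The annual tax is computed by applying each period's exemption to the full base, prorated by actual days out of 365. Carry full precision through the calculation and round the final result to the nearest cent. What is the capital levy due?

$3,096.35

2017-01-01 to 2017-07-24: 205 days, exemption $383,000 → ($670,000 − $383,000) × 1.05% × 205/365 = $1,692.5137
2017-07-25 to 2017-12-31: 160 days, exemption $365,000 → ($670,000 − $365,000) × 1.05% × 160/365 = $1,403.8356
Total = $3,096.3493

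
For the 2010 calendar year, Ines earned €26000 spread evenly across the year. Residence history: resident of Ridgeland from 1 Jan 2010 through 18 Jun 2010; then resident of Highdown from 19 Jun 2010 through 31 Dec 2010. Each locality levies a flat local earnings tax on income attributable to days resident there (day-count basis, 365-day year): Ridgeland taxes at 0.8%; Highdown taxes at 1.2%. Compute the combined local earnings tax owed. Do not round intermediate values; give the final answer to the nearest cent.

Ridgeland, 1 Jan – 18 Jun 2010: 169 days → €26000 × 0.8% × 169/365 = €96.3068
Highdown, 19 Jun – 31 Dec 2010: 196 days → €26000 × 1.2% × 196/365 = €167.5397
Total = €263.8466

€263.85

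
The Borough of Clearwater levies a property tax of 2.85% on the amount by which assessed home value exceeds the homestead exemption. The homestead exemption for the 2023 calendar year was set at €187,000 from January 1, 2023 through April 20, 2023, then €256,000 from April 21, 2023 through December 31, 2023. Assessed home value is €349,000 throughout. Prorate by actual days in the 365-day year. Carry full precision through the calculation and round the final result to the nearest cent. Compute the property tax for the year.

January 1 – April 20, 2023: 110 days, exemption €187,000 → (€349,000 − €187,000) × 2.85% × 110/365 = €1,391.4247
April 21 – December 31, 2023: 255 days, exemption €256,000 → (€349,000 − €256,000) × 2.85% × 255/365 = €1,851.7192
Total = €3,243.1438

€3,243.14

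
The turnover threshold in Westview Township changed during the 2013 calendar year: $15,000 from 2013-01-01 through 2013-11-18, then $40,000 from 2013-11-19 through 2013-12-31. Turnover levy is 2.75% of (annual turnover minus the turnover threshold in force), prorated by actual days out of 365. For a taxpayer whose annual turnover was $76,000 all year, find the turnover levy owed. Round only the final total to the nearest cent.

2013-01-01 to 2013-11-18: 322 days, exemption $15,000 → ($76,000 − $15,000) × 2.75% × 322/365 = $1,479.8767
2013-11-19 to 2013-12-31: 43 days, exemption $40,000 → ($76,000 − $40,000) × 2.75% × 43/365 = $116.6301
Total = $1,596.5068

$1,596.51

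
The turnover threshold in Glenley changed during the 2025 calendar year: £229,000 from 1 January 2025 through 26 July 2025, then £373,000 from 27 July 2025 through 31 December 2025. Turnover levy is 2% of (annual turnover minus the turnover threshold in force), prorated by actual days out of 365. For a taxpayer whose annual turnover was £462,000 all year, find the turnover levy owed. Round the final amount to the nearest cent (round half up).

£3,413.32

1 January – 26 July 2025: 207 days, exemption £229,000 → (£462,000 − £229,000) × 2% × 207/365 = £2,642.7945
27 July – 31 December 2025: 158 days, exemption £373,000 → (£462,000 − £373,000) × 2% × 158/365 = £770.5205
Total = £3,413.3151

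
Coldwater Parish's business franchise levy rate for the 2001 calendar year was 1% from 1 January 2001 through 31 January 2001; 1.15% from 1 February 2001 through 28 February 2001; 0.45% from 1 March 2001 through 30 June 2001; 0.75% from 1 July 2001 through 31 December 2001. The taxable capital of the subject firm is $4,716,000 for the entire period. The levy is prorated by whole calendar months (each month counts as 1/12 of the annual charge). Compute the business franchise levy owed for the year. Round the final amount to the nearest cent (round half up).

$33,208.50

1 January – 31 January 2001: 1 month at 1% → $4,716,000 × 1% × 1/12 = $3,930.0000
1 February – 28 February 2001: 1 month at 1.15% → $4,716,000 × 1.15% × 1/12 = $4,519.5000
1 March – 30 June 2001: 4 months at 0.45% → $4,716,000 × 0.45% × 4/12 = $7,074.0000
1 July – 31 December 2001: 6 months at 0.75% → $4,716,000 × 0.75% × 6/12 = $17,685.0000
Total = $33,208.5000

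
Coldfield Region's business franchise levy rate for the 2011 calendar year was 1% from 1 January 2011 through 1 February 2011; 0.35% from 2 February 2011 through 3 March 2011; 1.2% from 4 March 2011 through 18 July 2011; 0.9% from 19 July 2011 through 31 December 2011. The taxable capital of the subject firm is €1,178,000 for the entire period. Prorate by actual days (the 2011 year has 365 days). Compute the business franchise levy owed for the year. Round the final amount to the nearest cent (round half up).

1 January – 1 February 2011: 32 days at 1% → €1,178,000 × 1% × 32/365 = €1,032.7671
2 February – 3 March 2011: 30 days at 0.35% → €1,178,000 × 0.35% × 30/365 = €338.8767
4 March – 18 July 2011: 137 days at 1.2% → €1,178,000 × 1.2% × 137/365 = €5,305.8411
19 July – 31 December 2011: 166 days at 0.9% → €1,178,000 × 0.9% × 166/365 = €4,821.7315
Total = €11,499.2164

€11,499.22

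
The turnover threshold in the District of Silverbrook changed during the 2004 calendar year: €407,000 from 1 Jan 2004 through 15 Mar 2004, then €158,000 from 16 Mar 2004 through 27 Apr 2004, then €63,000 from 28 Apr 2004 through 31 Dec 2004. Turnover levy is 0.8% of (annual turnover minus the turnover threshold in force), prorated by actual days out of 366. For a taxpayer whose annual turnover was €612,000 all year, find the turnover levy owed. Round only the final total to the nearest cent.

€3,738.78

1 Jan – 15 Mar 2004: 75 days, exemption €407,000 → (€612,000 − €407,000) × 0.8% × 75/366 = €336.0656
16 Mar – 27 Apr 2004: 43 days, exemption €158,000 → (€612,000 − €158,000) × 0.8% × 43/366 = €426.7104
28 Apr – 31 Dec 2004: 248 days, exemption €63,000 → (€612,000 − €63,000) × 0.8% × 248/366 = €2,976.0000
Total = €3,738.7760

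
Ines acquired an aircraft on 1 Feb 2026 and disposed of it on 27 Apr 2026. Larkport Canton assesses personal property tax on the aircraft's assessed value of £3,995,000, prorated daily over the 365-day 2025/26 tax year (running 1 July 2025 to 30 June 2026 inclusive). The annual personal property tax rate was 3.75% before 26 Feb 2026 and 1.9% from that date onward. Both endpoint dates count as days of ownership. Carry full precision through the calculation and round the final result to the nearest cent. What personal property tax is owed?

£22,946.62

1 Feb – 25 Feb 2026: 25 days at 3.75% → £3,995,000 × 3.75% × 25/365 = £10,261.1301
26 Feb – 27 Apr 2026: 61 days at 1.9% → £3,995,000 × 1.9% × 61/365 = £12,685.4932
Total = £22,946.6233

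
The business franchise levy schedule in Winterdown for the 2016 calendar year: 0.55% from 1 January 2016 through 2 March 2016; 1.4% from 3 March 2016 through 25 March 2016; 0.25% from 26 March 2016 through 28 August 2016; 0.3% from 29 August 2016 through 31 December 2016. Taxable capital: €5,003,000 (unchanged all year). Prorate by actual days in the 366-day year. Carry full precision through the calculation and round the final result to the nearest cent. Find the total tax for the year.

€19,519.90

1 January – 2 March 2016: 62 days at 0.55% → €5,003,000 × 0.55% × 62/366 = €4,661.2650
3 March – 25 March 2016: 23 days at 1.4% → €5,003,000 × 1.4% × 23/366 = €4,401.5464
26 March – 28 August 2016: 156 days at 0.25% → €5,003,000 × 0.25% × 156/366 = €5,331.0656
29 August – 31 December 2016: 125 days at 0.3% → €5,003,000 × 0.3% × 125/366 = €5,126.0246
Total = €19,519.9016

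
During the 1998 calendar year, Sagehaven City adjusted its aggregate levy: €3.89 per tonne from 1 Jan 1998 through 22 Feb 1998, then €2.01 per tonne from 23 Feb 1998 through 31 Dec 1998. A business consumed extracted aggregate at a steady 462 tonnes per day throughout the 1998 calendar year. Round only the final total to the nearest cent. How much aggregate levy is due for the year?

1 Jan – 22 Feb 1998: 53 days × 462 tonnes/day = 24,486 tonnes at €3.89/tonne → €95,250.54
23 Feb – 31 Dec 1998: 312 days × 462 tonnes/day = 144,144 tonnes at €2.01/tonne → €289,729.44

€384,979.98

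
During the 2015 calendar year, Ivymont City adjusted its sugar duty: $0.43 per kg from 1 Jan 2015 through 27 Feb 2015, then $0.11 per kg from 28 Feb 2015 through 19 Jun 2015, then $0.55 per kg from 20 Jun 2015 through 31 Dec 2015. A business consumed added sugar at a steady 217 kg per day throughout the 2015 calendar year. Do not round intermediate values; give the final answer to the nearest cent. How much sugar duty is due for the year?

1 Jan – 27 Feb 2015: 58 days × 217 kg/day = 12,586 kg at $0.43/kg → $5411.98
28 Feb – 19 Jun 2015: 112 days × 217 kg/day = 24,304 kg at $0.11/kg → $2673.44
20 Jun – 31 Dec 2015: 195 days × 217 kg/day = 42,315 kg at $0.55/kg → $23273.25

$31358.67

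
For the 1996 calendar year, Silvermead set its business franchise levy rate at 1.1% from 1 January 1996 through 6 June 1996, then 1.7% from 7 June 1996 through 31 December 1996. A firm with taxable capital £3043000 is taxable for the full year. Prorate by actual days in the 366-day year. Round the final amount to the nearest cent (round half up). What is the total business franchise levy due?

£43849.13

1 January – 6 June 1996: 158 days at 1.1% → £3043000 × 1.1% × 158/366 = £14450.0929
7 June – 31 December 1996: 208 days at 1.7% → £3043000 × 1.7% × 208/366 = £29399.0383
Total = £43849.1311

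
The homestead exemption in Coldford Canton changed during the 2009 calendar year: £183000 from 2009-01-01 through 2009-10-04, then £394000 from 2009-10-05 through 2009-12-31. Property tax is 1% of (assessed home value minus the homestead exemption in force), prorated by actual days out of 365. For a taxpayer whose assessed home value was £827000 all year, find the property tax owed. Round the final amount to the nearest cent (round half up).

£5931.29

2009-01-01 to 2009-10-04: 277 days, exemption £183000 → (£827000 − £183000) × 1% × 277/365 = £4887.3425
2009-10-05 to 2009-12-31: 88 days, exemption £394000 → (£827000 − £394000) × 1% × 88/365 = £1043.9452
Total = £5931.2877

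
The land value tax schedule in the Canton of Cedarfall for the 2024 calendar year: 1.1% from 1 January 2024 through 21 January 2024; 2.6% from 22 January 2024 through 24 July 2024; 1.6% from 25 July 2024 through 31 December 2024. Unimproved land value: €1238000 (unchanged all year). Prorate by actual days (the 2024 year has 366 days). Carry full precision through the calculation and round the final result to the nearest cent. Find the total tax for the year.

1 January – 21 January 2024: 21 days at 1.1% → €1238000 × 1.1% × 21/366 = €781.3607
22 January – 24 July 2024: 185 days at 2.6% → €1238000 × 2.6% × 185/366 = €16269.8907
25 July – 31 December 2024: 160 days at 1.6% → €1238000 × 1.6% × 160/366 = €8659.2350
Total = €25710.4863

€25710.49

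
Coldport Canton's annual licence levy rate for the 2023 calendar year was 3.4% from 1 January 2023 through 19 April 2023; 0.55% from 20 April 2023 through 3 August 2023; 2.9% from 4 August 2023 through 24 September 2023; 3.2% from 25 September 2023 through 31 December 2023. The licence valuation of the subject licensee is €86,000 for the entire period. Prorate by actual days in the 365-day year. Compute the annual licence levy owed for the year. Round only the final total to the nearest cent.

€2,104.76

1 January – 19 April 2023: 109 days at 3.4% → €86,000 × 3.4% × 109/365 = €873.1945
20 April – 3 August 2023: 106 days at 0.55% → €86,000 × 0.55% × 106/365 = €137.3644
4 August – 24 September 2023: 52 days at 2.9% → €86,000 × 2.9% × 52/365 = €355.3096
25 September – 31 December 2023: 98 days at 3.2% → €86,000 × 3.2% × 98/365 = €738.8932
Total = €2,104.7616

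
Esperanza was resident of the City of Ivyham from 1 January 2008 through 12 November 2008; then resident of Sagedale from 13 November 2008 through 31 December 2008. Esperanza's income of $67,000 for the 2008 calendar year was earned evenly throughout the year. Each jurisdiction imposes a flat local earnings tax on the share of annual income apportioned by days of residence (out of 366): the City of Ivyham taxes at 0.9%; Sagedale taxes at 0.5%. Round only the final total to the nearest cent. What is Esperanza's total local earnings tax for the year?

The City of Ivyham, 1 January – 12 November 2008: 317 days → $67,000 × 0.9% × 317/366 = $522.2705
Sagedale, 13 November – 31 December 2008: 49 days → $67,000 × 0.5% × 49/366 = $44.8497
Total = $567.1202

$567.12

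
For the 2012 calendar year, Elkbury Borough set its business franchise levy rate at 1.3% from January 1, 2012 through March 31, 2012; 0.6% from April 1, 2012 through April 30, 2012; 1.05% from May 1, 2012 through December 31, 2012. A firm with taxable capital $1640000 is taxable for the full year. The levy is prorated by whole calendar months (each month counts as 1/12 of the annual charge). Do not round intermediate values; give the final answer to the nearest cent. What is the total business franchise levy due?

$17630.00

January 1 – March 31, 2012: 3 months at 1.3% → $1640000 × 1.3% × 3/12 = $5330.0000
April 1 – April 30, 2012: 1 month at 0.6% → $1640000 × 0.6% × 1/12 = $820.0000
May 1 – December 31, 2012: 8 months at 1.05% → $1640000 × 1.05% × 8/12 = $11480.0000
Total = $17630.0000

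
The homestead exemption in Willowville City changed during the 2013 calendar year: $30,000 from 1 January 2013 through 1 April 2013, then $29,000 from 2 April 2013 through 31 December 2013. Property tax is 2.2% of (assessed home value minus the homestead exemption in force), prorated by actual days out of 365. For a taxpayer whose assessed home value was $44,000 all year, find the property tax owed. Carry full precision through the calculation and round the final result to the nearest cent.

1 January – 1 April 2013: 91 days, exemption $30,000 → ($44,000 − $30,000) × 2.2% × 91/365 = $76.7890
2 April – 31 December 2013: 274 days, exemption $29,000 → ($44,000 − $29,000) × 2.2% × 274/365 = $247.7260
Total = $324.5151

$324.52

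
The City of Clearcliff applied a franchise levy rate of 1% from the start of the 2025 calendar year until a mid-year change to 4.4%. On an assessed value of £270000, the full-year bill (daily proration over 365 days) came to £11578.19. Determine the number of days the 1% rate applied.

Let d = days at the first rate; then 365 − d days at the second rate.
£270000 × [1%·d + 4.4%·(365−d)] / 365 = £11578.19
Solving gives d = 12, so the new rate took effect on January 13, 2025.

12 days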